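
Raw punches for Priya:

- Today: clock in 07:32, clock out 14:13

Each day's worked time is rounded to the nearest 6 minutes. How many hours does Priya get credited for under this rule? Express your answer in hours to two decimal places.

6.70 hours

Today: 07:32–14:13 = 6 h 41 min → rounds to 6 h 42 min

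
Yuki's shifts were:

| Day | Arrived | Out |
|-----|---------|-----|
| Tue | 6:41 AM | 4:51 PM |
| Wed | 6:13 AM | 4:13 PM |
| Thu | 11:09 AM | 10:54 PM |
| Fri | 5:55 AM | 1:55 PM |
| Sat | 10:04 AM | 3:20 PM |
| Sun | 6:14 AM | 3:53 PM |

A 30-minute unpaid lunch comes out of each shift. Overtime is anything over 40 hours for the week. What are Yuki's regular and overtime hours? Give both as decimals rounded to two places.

Tue: 6:41 AM–4:51 PM = 10 h 10 min; less 30 min break → 9 h 40 min
Wed: 6:13 AM–4:13 PM = 10 h 0 min; less 30 min break → 9 h 30 min
Thu: 11:09 AM–10:54 PM = 11 h 45 min; less 30 min break → 11 h 15 min
Fri: 5:55 AM–1:55 PM = 8 h 0 min; less 30 min break → 7 h 30 min
Sat: 10:04 AM–3:20 PM = 5 h 16 min; less 30 min break → 4 h 46 min
Sun: 6:14 AM–3:53 PM = 9 h 39 min; less 30 min break → 9 h 9 min
Total worked: 51 h 50 min = 51.83 h.
Threshold 40 h → overtime 11 h 50 min, regular 40 h 0 min.

Regular 40.00 hours, overtime 11.83 hours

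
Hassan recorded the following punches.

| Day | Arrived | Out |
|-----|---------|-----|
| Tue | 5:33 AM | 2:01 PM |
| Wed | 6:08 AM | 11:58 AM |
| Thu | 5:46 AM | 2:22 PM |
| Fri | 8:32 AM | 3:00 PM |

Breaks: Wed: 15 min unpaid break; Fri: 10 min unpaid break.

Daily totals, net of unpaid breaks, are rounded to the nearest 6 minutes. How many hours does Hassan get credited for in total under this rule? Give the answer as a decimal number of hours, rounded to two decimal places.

Tue: 5:33 AM–2:01 PM = 8 h 28 min → rounds to 8 h 30 min
Wed: 6:08 AM–11:58 AM = 5 h 50 min − 15 min = 5 h 35 min → rounds to 5 h 36 min
Thu: 5:46 AM–2:22 PM = 8 h 36 min → rounds to 8 h 36 min
Fri: 8:32 AM–3:00 PM = 6 h 28 min − 10 min = 6 h 18 min → rounds to 6 h 18 min
Total credited: 29 h 0 min.

29.00 hours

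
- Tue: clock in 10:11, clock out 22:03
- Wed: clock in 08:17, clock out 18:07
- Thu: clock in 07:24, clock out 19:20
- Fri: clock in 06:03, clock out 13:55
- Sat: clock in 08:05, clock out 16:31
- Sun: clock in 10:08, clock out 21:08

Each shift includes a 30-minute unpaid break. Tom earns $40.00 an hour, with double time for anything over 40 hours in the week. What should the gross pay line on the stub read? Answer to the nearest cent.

Tue: 10:11–22:03 = 11 h 52 min; less 30 min break → 11 h 22 min
Wed: 08:17–18:07 = 9 h 50 min; less 30 min break → 9 h 20 min
Thu: 07:24–19:20 = 11 h 56 min; less 30 min break → 11 h 26 min
Fri: 06:03–13:55 = 7 h 52 min; less 30 min break → 7 h 22 min
Sat: 08:05–16:31 = 8 h 26 min; less 30 min break → 7 h 56 min
Sun: 10:08–21:08 = 11 h 0 min; less 30 min break → 10 h 30 min
Total worked: 57 h 56 min = 3476 min.
Regular 40 h 0 min = 2400 min at $40.00/h; overtime 17 h 56 min = 1076 min at $80.00/h.
Pay = (2400 × $40.00 + 1076 × $80.00) ÷ 60 = $3034.67.

$3034.67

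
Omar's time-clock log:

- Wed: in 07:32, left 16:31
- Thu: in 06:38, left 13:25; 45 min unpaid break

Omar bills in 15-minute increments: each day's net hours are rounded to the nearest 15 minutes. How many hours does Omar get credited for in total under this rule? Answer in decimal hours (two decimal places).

Wed: 07:32–16:31 = 8 h 59 min → rounds to 9 h 0 min
Thu: 06:38–13:25 = 6 h 47 min − 45 min = 6 h 2 min → rounds to 6 h 0 min
Total credited: 15 h 0 min.

15.00 hours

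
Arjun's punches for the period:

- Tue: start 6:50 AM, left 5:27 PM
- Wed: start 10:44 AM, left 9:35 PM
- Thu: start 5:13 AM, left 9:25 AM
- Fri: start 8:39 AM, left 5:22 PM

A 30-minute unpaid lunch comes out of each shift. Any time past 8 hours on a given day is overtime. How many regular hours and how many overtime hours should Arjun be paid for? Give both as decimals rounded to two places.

Tue: 6:50 AM–5:27 PM = 10 h 37 min; less 30 min break → 10 h 7 min
Wed: 10:44 AM–9:35 PM = 10 h 51 min; less 30 min break → 10 h 21 min
Thu: 5:13 AM–9:25 AM = 4 h 12 min; less 30 min break → 3 h 42 min
Fri: 8:39 AM–5:22 PM = 8 h 43 min; less 30 min break → 8 h 13 min
Tue reg 8 h 0 min / OT 2 h 7 min; Wed reg 8 h 0 min / OT 2 h 21 min; Thu reg 3 h 42 min / OT 0 h 0 min; Fri reg 8 h 0 min / OT 0 h 13 min.
Totals: regular 27 h 42 min, overtime 4 h 41 min.

Regular 27.70 hours, overtime 4.68 hours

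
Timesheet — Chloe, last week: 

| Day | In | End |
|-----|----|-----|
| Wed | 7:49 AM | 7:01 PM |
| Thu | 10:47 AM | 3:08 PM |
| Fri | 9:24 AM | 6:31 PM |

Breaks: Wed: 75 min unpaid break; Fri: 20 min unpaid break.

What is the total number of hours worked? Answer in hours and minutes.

Wed: 7:49 AM–7:01 PM = 11 h 12 min; less 75 min break → 9 h 57 min
Thu: 10:47 AM–3:08 PM = 4 h 21 min
Fri: 9:24 AM–6:31 PM = 9 h 7 min; less 20 min break → 8 h 47 min
Total: 9 h 57 min + 4 h 21 min + 8 h 47 min = 23 h 5 min.

23 h 5 min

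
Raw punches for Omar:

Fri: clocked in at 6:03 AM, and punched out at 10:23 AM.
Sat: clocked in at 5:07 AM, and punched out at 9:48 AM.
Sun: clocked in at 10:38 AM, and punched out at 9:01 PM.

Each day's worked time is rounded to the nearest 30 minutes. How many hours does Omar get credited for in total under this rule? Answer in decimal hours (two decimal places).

19.50 hours

Fri: 6:03 AM–10:23 AM = 4 h 20 min → rounds to 4 h 30 min
Sat: 5:07 AM–9:48 AM = 4 h 41 min → rounds to 4 h 30 min
Sun: 10:38 AM–9:01 PM = 10 h 23 min → rounds to 10 h 30 min
Total credited: 19 h 30 min.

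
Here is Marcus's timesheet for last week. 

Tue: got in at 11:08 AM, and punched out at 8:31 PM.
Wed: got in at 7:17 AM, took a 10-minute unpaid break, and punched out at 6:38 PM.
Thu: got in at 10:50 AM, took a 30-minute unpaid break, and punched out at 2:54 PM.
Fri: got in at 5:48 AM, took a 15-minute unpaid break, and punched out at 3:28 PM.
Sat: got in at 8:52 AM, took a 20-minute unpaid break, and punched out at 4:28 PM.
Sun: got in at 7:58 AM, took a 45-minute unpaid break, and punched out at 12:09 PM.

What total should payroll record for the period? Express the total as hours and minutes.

Tue: 11:08 AM–8:31 PM = 9 h 23 min
Wed: 7:17 AM–6:38 PM = 11 h 21 min; less 10 min break → 11 h 11 min
Thu: 10:50 AM–2:54 PM = 4 h 4 min; less 30 min break → 3 h 34 min
Fri: 5:48 AM–3:28 PM = 9 h 40 min; less 15 min break → 9 h 25 min
Sat: 8:52 AM–4:28 PM = 7 h 36 min; less 20 min break → 7 h 16 min
Sun: 7:58 AM–12:09 PM = 4 h 11 min; less 45 min break → 3 h 26 min
Total: 9 h 23 min + 11 h 11 min + 3 h 34 min + 9 h 25 min + 7 h 16 min + 3 h 26 min = 44 h 15 min.

44 h 15 min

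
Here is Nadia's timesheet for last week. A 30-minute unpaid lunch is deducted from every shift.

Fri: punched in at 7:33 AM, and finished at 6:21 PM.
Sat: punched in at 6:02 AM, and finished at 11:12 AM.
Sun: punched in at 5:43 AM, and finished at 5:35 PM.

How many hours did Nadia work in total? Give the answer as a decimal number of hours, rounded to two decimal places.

26.33 hours

Fri: 7:33 AM–6:21 PM = 10 h 48 min; less 30 min break → 10 h 18 min
Sat: 6:02 AM–11:12 AM = 5 h 10 min; less 30 min break → 4 h 40 min
Sun: 5:43 AM–5:35 PM = 11 h 52 min; less 30 min break → 11 h 22 min
Total: 10 h 18 min + 4 h 40 min + 11 h 22 min = 26 h 20 min.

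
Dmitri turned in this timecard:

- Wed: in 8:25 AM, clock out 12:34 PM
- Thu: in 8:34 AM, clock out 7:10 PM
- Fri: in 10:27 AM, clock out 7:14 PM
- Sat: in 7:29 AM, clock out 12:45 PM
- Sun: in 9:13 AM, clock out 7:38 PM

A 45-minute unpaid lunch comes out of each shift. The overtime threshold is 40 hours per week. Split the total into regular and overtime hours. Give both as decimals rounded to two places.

Wed: 8:25 AM–12:34 PM = 4 h 9 min; less 45 min break → 3 h 24 min
Thu: 8:34 AM–7:10 PM = 10 h 36 min; less 45 min break → 9 h 51 min
Fri: 10:27 AM–7:14 PM = 8 h 47 min; less 45 min break → 8 h 2 min
Sat: 7:29 AM–12:45 PM = 5 h 16 min; less 45 min break → 4 h 31 min
Sun: 9:13 AM–7:38 PM = 10 h 25 min; less 45 min break → 9 h 40 min
Total worked: 35 h 28 min = 35.47 h.
Threshold 40 h → overtime 0 h 0 min, regular 35 h 28 min.

Regular 35.47 hours, overtime 0.00 hours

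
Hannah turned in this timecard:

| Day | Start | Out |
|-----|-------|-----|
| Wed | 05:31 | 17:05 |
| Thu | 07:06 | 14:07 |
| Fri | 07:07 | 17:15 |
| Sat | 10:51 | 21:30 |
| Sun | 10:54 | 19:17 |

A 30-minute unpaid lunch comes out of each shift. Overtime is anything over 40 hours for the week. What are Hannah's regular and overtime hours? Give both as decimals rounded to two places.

Wed: 05:31–17:05 = 11 h 34 min; less 30 min break → 11 h 4 min
Thu: 07:06–14:07 = 7 h 1 min; less 30 min break → 6 h 31 min
Fri: 07:07–17:15 = 10 h 8 min; less 30 min break → 9 h 38 min
Sat: 10:51–21:30 = 10 h 39 min; less 30 min break → 10 h 9 min
Sun: 10:54–19:17 = 8 h 23 min; less 30 min break → 7 h 53 min
Total worked: 45 h 15 min = 45.25 h.
Threshold 40 h → overtime 5 h 15 min, regular 40 h 0 min.

Regular 40.00 hours, overtime 5.25 hours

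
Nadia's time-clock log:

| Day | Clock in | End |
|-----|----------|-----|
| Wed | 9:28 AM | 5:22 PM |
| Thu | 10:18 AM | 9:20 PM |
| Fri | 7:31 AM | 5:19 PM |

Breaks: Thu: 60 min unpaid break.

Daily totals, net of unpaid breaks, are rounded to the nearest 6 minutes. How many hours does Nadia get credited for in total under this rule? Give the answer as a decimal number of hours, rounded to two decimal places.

Wed: 9:28 AM–5:22 PM = 7 h 54 min → rounds to 7 h 54 min
Thu: 10:18 AM–9:20 PM = 11 h 2 min − 60 min = 10 h 2 min → rounds to 10 h 0 min
Fri: 7:31 AM–5:19 PM = 9 h 48 min → rounds to 9 h 48 min
Total credited: 27 h 42 min.

27.70 hours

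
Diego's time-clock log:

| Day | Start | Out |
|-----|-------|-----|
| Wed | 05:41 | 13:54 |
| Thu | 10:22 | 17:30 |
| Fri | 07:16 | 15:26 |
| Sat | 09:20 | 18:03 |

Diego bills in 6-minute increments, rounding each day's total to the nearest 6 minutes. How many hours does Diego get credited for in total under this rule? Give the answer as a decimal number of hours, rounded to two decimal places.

Wed: 05:41–13:54 = 8 h 13 min → rounds to 8 h 12 min
Thu: 10:22–17:30 = 7 h 8 min → rounds to 7 h 6 min
Fri: 07:16–15:26 = 8 h 10 min → rounds to 8 h 12 min
Sat: 09:20–18:03 = 8 h 43 min → rounds to 8 h 42 min
Total credited: 32 h 12 min.

32.20 hours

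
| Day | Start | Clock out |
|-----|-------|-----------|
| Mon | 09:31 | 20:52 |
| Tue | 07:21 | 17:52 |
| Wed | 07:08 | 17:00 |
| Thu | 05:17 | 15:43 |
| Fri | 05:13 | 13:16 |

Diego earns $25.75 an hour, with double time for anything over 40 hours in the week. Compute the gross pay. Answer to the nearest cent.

$1556.16

Mon: 09:31–20:52 = 11 h 21 min
Tue: 07:21–17:52 = 10 h 31 min
Wed: 07:08–17:00 = 9 h 52 min
Thu: 05:17–15:43 = 10 h 26 min
Fri: 05:13–13:16 = 8 h 3 min
Total worked: 50 h 13 min = 3013 min.
Regular 40 h 0 min = 2400 min at $25.75/h; overtime 10 h 13 min = 613 min at $51.50/h.
Pay = (2400 × $25.75 + 613 × $51.50) ÷ 60 = $1556.16.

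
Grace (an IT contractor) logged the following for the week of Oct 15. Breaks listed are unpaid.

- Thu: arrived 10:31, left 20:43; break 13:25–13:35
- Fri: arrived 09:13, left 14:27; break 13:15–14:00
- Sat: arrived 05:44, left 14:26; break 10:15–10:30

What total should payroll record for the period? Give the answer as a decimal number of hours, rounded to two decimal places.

Thu: 10:31–20:43 = 10 h 12 min; less 10 min break → 10 h 2 min
Fri: 09:13–14:27 = 5 h 14 min; less 45 min break → 4 h 29 min
Sat: 05:44–14:26 = 8 h 42 min; less 15 min break → 8 h 27 min
Total: 10 h 2 min + 4 h 29 min + 8 h 27 min = 22 h 58 min.

22.97 hours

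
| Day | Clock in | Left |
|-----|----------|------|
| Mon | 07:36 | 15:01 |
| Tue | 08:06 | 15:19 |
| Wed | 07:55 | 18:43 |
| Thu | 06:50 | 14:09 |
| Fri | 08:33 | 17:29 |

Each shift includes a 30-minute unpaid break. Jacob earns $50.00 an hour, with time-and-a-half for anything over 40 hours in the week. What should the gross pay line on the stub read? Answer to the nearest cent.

Mon: 07:36–15:01 = 7 h 25 min; less 30 min break → 6 h 55 min
Tue: 08:06–15:19 = 7 h 13 min; less 30 min break → 6 h 43 min
Wed: 07:55–18:43 = 10 h 48 min; less 30 min break → 10 h 18 min
Thu: 06:50–14:09 = 7 h 19 min; less 30 min break → 6 h 49 min
Fri: 08:33–17:29 = 8 h 56 min; less 30 min break → 8 h 26 min
Total worked: 39 h 11 min = 2351 min.
Regular 39 h 11 min = 2351 min at $50.00/h; overtime 0 h 0 min = 0 min at $75.00/h.
Pay = (2351 × $50.00 + 0 × $75.00) ÷ 60 = $1959.17.

$1959.17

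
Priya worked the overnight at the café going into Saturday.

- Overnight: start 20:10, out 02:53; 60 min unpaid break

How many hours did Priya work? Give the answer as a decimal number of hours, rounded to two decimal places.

Overnight: 20:10 → midnight = 3 h 50 min; midnight → 02:53 = 2 h 53 min; span 6 h 43 min; less 60 min break → 5 h 43 min

5.72 hours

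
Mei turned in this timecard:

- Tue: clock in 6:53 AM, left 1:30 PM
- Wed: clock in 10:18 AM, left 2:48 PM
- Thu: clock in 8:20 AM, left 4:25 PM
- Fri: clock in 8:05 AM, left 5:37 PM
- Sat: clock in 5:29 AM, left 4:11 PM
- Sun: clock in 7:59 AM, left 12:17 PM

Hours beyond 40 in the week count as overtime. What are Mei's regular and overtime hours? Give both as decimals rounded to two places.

Tue: 6:53 AM–1:30 PM = 6 h 37 min
Wed: 10:18 AM–2:48 PM = 4 h 30 min
Thu: 8:20 AM–4:25 PM = 8 h 5 min
Fri: 8:05 AM–5:37 PM = 9 h 32 min
Sat: 5:29 AM–4:11 PM = 10 h 42 min
Sun: 7:59 AM–12:17 PM = 4 h 18 min
Total worked: 43 h 44 min = 43.73 h.
Threshold 40 h → overtime 3 h 44 min, regular 40 h 0 min.

Regular 40.00 hours, overtime 3.73 hours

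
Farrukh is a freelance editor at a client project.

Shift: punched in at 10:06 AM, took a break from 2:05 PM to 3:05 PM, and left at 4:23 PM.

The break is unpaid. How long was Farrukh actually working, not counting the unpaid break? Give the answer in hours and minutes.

5 h 17 min

Shift: 10:06 AM–4:23 PM = 6 h 17 min; less 60 min break → 5 h 17 min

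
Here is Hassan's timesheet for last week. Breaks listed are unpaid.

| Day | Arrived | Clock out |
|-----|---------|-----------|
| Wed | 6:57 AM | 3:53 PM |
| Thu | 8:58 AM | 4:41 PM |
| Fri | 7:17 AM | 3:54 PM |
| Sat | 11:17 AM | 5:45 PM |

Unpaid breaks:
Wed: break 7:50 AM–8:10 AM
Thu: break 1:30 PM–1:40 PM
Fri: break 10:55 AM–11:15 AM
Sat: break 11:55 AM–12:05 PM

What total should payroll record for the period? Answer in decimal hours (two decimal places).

30.73 hours

Wed: 6:57 AM–3:53 PM = 8 h 56 min; less 20 min break → 8 h 36 min
Thu: 8:58 AM–4:41 PM = 7 h 43 min; less 10 min break → 7 h 33 min
Fri: 7:17 AM–3:54 PM = 8 h 37 min; less 20 min break → 8 h 17 min
Sat: 11:17 AM–5:45 PM = 6 h 28 min; less 10 min break → 6 h 18 min
Total: 8 h 36 min + 7 h 33 min + 8 h 17 min + 6 h 18 min = 30 h 44 min.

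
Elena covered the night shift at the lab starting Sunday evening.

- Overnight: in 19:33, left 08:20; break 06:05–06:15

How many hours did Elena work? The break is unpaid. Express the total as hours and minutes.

12 h 37 min

Overnight: 19:33 → midnight = 4 h 27 min; midnight → 08:20 = 8 h 20 min; span 12 h 47 min; less 10 min break → 12 h 37 min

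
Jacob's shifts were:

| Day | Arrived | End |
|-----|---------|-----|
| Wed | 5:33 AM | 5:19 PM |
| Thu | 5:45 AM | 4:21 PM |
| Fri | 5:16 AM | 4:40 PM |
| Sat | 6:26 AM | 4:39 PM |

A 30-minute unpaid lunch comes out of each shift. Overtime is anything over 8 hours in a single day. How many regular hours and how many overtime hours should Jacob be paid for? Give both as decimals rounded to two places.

Wed: 5:33 AM–5:19 PM = 11 h 46 min; less 30 min break → 11 h 16 min
Thu: 5:45 AM–4:21 PM = 10 h 36 min; less 30 min break → 10 h 6 min
Fri: 5:16 AM–4:40 PM = 11 h 24 min; less 30 min break → 10 h 54 min
Sat: 6:26 AM–4:39 PM = 10 h 13 min; less 30 min break → 9 h 43 min
Wed reg 8 h 0 min / OT 3 h 16 min; Thu reg 8 h 0 min / OT 2 h 6 min; Fri reg 8 h 0 min / OT 2 h 54 min; Sat reg 8 h 0 min / OT 1 h 43 min.
Totals: regular 32 h 0 min, overtime 9 h 59 min.

Regular 32.00 hours, overtime 9.98 hours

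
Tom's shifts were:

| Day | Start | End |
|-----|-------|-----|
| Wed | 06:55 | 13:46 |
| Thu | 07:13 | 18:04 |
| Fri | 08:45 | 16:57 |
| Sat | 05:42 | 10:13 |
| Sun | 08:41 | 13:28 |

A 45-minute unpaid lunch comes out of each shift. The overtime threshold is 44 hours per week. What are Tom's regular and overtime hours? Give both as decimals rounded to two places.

Wed: 06:55–13:46 = 6 h 51 min; less 45 min break → 6 h 6 min
Thu: 07:13–18:04 = 10 h 51 min; less 45 min break → 10 h 6 min
Fri: 08:45–16:57 = 8 h 12 min; less 45 min break → 7 h 27 min
Sat: 05:42–10:13 = 4 h 31 min; less 45 min break → 3 h 46 min
Sun: 08:41–13:28 = 4 h 47 min; less 45 min break → 4 h 2 min
Total worked: 31 h 27 min = 31.45 h.
Threshold 44 h → overtime 0 h 0 min, regular 31 h 27 min.

Regular 31.45 hours, overtime 0.00 hours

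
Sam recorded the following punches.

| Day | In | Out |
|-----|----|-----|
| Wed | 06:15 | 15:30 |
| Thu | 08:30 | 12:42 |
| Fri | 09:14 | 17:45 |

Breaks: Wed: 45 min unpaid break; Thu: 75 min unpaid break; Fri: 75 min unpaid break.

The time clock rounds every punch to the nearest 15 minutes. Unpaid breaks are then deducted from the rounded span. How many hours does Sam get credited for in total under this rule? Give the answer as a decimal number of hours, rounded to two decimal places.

18.75 hours

Wed: in 06:15→06:15, out 15:30→15:30; 9 h 15 min − 45 min = 8 h 30 min
Thu: in 08:30→08:30, out 12:42→12:45; 4 h 15 min − 75 min = 3 h 0 min
Fri: in 09:14→09:15, out 17:45→17:45; 8 h 30 min − 75 min = 7 h 15 min
Total credited: 18 h 45 min.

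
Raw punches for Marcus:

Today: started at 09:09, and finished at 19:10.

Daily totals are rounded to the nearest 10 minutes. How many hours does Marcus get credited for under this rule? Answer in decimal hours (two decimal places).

Today: 09:09–19:10 = 10 h 1 min → rounds to 10 h 0 min

10.00 hours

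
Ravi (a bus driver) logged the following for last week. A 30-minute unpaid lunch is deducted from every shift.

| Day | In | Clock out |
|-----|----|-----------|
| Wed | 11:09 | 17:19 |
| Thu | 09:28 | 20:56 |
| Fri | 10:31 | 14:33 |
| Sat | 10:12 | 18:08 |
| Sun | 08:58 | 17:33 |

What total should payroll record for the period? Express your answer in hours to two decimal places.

Wed: 11:09–17:19 = 6 h 10 min; less 30 min break → 5 h 40 min
Thu: 09:28–20:56 = 11 h 28 min; less 30 min break → 10 h 58 min
Fri: 10:31–14:33 = 4 h 2 min; less 30 min break → 3 h 32 min
Sat: 10:12–18:08 = 7 h 56 min; less 30 min break → 7 h 26 min
Sun: 08:58–17:33 = 8 h 35 min; less 30 min break → 8 h 5 min
Total: 5 h 40 min + 10 h 58 min + 3 h 32 min + 7 h 26 min + 8 h 5 min = 35 h 41 min.

35.68 hours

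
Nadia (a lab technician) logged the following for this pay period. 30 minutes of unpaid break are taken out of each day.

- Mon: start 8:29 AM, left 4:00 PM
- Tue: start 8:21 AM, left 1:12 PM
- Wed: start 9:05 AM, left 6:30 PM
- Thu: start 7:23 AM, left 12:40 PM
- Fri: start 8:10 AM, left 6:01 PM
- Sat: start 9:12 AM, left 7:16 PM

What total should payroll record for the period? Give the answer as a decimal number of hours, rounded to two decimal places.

Mon: 8:29 AM–4:00 PM = 7 h 31 min; less 30 min break → 7 h 1 min
Tue: 8:21 AM–1:12 PM = 4 h 51 min; less 30 min break → 4 h 21 min
Wed: 9:05 AM–6:30 PM = 9 h 25 min; less 30 min break → 8 h 55 min
Thu: 7:23 AM–12:40 PM = 5 h 17 min; less 30 min break → 4 h 47 min
Fri: 8:10 AM–6:01 PM = 9 h 51 min; less 30 min break → 9 h 21 min
Sat: 9:12 AM–7:16 PM = 10 h 4 min; less 30 min break → 9 h 34 min
Total: 7 h 1 min + 4 h 21 min + 8 h 55 min + 4 h 47 min + 9 h 21 min + 9 h 34 min = 43 h 59 min.

43.98 hours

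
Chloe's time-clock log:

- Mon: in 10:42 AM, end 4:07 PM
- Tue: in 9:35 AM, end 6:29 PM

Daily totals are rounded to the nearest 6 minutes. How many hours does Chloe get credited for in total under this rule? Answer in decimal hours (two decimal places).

14.30 hours

Mon: 10:42 AM–4:07 PM = 5 h 25 min → rounds to 5 h 24 min
Tue: 9:35 AM–6:29 PM = 8 h 54 min → rounds to 8 h 54 min
Total credited: 14 h 18 min.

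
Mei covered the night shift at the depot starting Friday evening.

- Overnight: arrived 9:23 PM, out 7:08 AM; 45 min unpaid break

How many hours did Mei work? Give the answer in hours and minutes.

Overnight: 9:23 PM → midnight = 2 h 37 min; midnight → 7:08 AM = 7 h 8 min; span 9 h 45 min; less 45 min break → 9 h 0 min

9 h 0 min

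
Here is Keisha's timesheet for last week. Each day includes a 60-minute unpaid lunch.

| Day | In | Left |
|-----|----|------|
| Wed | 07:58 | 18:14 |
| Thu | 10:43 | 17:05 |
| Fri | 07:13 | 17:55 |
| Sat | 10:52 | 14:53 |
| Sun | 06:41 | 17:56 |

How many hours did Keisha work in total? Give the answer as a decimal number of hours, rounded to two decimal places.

Wed: 07:58–18:14 = 10 h 16 min; less 60 min break → 9 h 16 min
Thu: 10:43–17:05 = 6 h 22 min; less 60 min break → 5 h 22 min
Fri: 07:13–17:55 = 10 h 42 min; less 60 min break → 9 h 42 min
Sat: 10:52–14:53 = 4 h 1 min; less 60 min break → 3 h 1 min
Sun: 06:41–17:56 = 11 h 15 min; less 60 min break → 10 h 15 min
Total: 9 h 16 min + 5 h 22 min + 9 h 42 min + 3 h 1 min + 10 h 15 min = 37 h 36 min.

37.60 hours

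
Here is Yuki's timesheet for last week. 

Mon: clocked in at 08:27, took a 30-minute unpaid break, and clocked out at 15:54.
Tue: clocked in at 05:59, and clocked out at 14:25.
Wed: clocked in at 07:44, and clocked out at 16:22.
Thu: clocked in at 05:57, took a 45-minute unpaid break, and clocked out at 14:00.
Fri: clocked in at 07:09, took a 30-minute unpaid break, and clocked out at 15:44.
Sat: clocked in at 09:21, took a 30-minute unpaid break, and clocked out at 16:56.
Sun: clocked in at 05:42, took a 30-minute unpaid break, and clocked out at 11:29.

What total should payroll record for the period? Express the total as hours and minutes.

Mon: 08:27–15:54 = 7 h 27 min; less 30 min break → 6 h 57 min
Tue: 05:59–14:25 = 8 h 26 min
Wed: 07:44–16:22 = 8 h 38 min
Thu: 05:57–14:00 = 8 h 3 min; less 45 min break → 7 h 18 min
Fri: 07:09–15:44 = 8 h 35 min; less 30 min break → 8 h 5 min
Sat: 09:21–16:56 = 7 h 35 min; less 30 min break → 7 h 5 min
Sun: 05:42–11:29 = 5 h 47 min; less 30 min break → 5 h 17 min
Total: 6 h 57 min + 8 h 26 min + 8 h 38 min + 7 h 18 min + 8 h 5 min + 7 h 5 min + 5 h 17 min = 51 h 46 min.

51 h 46 min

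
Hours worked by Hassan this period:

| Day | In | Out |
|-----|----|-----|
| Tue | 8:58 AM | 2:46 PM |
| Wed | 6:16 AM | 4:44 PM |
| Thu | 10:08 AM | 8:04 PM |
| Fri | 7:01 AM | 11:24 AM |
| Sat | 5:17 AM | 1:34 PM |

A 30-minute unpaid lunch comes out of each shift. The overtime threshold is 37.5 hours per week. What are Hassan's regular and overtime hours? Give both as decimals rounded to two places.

Regular 36.37 hours, overtime 0.00 hours

Tue: 8:58 AM–2:46 PM = 5 h 48 min; less 30 min break → 5 h 18 min
Wed: 6:16 AM–4:44 PM = 10 h 28 min; less 30 min break → 9 h 58 min
Thu: 10:08 AM–8:04 PM = 9 h 56 min; less 30 min break → 9 h 26 min
Fri: 7:01 AM–11:24 AM = 4 h 23 min; less 30 min break → 3 h 53 min
Sat: 5:17 AM–1:34 PM = 8 h 17 min; less 30 min break → 7 h 47 min
Total worked: 36 h 22 min = 36.37 h.
Threshold 37.5 h → overtime 0 h 0 min, regular 36 h 22 min.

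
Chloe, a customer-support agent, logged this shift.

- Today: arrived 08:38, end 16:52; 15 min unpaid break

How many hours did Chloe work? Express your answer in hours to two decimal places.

Today: 08:38–16:52 = 8 h 14 min; less 15 min break → 7 h 59 min

7.98 hours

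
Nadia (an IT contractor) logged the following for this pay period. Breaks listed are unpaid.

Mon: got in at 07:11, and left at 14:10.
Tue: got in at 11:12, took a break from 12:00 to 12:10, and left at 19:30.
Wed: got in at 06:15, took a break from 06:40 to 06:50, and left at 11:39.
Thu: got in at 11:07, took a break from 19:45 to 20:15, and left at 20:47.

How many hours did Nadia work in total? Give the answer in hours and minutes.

29 h 31 min

Mon: 07:11–14:10 = 6 h 59 min
Tue: 11:12–19:30 = 8 h 18 min; less 10 min break → 8 h 8 min
Wed: 06:15–11:39 = 5 h 24 min; less 10 min break → 5 h 14 min
Thu: 11:07–20:47 = 9 h 40 min; less 30 min break → 9 h 10 min
Total: 6 h 59 min + 8 h 8 min + 5 h 14 min + 9 h 10 min = 29 h 31 min.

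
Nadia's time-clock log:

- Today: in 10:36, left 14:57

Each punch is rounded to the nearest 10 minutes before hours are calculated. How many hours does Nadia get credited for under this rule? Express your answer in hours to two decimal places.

Today: in 10:36→10:40, out 14:57→15:00; 4 h 20 min

4.33 hours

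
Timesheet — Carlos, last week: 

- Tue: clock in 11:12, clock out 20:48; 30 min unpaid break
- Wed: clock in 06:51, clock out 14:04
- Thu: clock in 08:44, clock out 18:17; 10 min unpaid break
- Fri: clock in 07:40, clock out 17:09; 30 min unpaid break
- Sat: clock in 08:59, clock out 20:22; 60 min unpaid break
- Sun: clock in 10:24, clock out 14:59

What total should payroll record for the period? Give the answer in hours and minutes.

49 h 39 min

Tue: 11:12–20:48 = 9 h 36 min; less 30 min break → 9 h 6 min
Wed: 06:51–14:04 = 7 h 13 min
Thu: 08:44–18:17 = 9 h 33 min; less 10 min break → 9 h 23 min
Fri: 07:40–17:09 = 9 h 29 min; less 30 min break → 8 h 59 min
Sat: 08:59–20:22 = 11 h 23 min; less 60 min break → 10 h 23 min
Sun: 10:24–14:59 = 4 h 35 min
Total: 9 h 6 min + 7 h 13 min + 9 h 23 min + 8 h 59 min + 10 h 23 min + 4 h 35 min = 49 h 39 min.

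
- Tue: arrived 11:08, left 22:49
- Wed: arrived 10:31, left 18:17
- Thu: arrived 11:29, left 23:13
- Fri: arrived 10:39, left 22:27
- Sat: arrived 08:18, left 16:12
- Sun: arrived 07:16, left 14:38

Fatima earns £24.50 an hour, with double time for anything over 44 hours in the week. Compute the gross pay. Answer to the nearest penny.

Tue: 11:08–22:49 = 11 h 41 min
Wed: 10:31–18:17 = 7 h 46 min
Thu: 11:29–23:13 = 11 h 44 min
Fri: 10:39–22:27 = 11 h 48 min
Sat: 08:18–16:12 = 7 h 54 min
Sun: 07:16–14:38 = 7 h 22 min
Total worked: 58 h 15 min = 3495 min.
Regular 44 h 0 min = 2640 min at £24.50/h; overtime 14 h 15 min = 855 min at £49.00/h.
Pay = (2640 × £24.50 + 855 × £49.00) ÷ 60 = £1776.25.

£1776.25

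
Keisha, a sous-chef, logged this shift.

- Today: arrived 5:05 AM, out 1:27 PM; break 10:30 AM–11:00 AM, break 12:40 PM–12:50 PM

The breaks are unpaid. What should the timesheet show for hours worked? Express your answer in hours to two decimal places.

Today: 5:05 AM–1:27 PM = 8 h 22 min; less 40 min break → 7 h 42 min

7.70 hours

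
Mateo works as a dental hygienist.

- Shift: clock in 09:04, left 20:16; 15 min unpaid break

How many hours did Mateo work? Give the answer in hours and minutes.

Shift: 09:04–20:16 = 11 h 12 min; less 15 min break → 10 h 57 min

10 h 57 min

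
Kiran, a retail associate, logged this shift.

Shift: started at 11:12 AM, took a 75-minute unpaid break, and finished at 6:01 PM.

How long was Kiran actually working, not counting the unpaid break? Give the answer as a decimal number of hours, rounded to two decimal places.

5.57 hours

Shift: 11:12 AM–6:01 PM = 6 h 49 min; less 75 min break → 5 h 34 min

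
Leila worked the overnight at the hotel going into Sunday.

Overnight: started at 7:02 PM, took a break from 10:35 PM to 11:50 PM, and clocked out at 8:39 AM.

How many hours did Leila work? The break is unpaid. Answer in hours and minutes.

Overnight: 7:02 PM → midnight = 4 h 58 min; midnight → 8:39 AM = 8 h 39 min; span 13 h 37 min; less 75 min break → 12 h 22 min

12 h 22 min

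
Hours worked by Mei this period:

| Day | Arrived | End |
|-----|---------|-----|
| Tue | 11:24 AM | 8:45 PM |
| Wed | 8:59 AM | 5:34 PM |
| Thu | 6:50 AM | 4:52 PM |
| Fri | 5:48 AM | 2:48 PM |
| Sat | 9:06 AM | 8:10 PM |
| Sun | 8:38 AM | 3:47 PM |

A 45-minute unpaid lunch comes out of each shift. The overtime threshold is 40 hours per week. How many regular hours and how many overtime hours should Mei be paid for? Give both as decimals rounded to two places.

Tue: 11:24 AM–8:45 PM = 9 h 21 min; less 45 min break → 8 h 36 min
Wed: 8:59 AM–5:34 PM = 8 h 35 min; less 45 min break → 7 h 50 min
Thu: 6:50 AM–4:52 PM = 10 h 2 min; less 45 min break → 9 h 17 min
Fri: 5:48 AM–2:48 PM = 9 h 0 min; less 45 min break → 8 h 15 min
Sat: 9:06 AM–8:10 PM = 11 h 4 min; less 45 min break → 10 h 19 min
Sun: 8:38 AM–3:47 PM = 7 h 9 min; less 45 min break → 6 h 24 min
Total worked: 50 h 41 min = 50.68 h.
Threshold 40 h → overtime 10 h 41 min, regular 40 h 0 min.

Regular 40.00 hours, overtime 10.68 hours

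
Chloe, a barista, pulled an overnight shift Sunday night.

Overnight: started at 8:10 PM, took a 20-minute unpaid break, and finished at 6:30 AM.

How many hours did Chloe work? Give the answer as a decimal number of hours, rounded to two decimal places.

Overnight: 8:10 PM → midnight = 3 h 50 min; midnight → 6:30 AM = 6 h 30 min; span 10 h 20 min; less 20 min break → 10 h 0 min

10.00 hours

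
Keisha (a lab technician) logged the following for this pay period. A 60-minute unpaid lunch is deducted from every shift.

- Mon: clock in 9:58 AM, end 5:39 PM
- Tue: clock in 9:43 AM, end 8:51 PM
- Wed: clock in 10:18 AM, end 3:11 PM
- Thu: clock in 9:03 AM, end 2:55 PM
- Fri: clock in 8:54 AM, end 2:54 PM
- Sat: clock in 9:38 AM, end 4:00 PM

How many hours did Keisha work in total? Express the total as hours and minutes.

35 h 56 min

Mon: 9:58 AM–5:39 PM = 7 h 41 min; less 60 min break → 6 h 41 min
Tue: 9:43 AM–8:51 PM = 11 h 8 min; less 60 min break → 10 h 8 min
Wed: 10:18 AM–3:11 PM = 4 h 53 min; less 60 min break → 3 h 53 min
Thu: 9:03 AM–2:55 PM = 5 h 52 min; less 60 min break → 4 h 52 min
Fri: 8:54 AM–2:54 PM = 6 h 0 min; less 60 min break → 5 h 0 min
Sat: 9:38 AM–4:00 PM = 6 h 22 min; less 60 min break → 5 h 22 min
Total: 6 h 41 min + 10 h 8 min + 3 h 53 min + 4 h 52 min + 5 h 0 min + 5 h 22 min = 35 h 56 min.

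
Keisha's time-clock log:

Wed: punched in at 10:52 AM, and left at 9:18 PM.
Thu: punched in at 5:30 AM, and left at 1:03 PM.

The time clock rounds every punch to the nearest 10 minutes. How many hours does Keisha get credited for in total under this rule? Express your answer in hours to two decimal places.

Wed: in 10:52 AM→10:50 AM, out 9:18 PM→9:20 PM; 10 h 30 min
Thu: in 5:30 AM→5:30 AM, out 1:03 PM→1:00 PM; 7 h 30 min
Total credited: 18 h 0 min.

18.00 hours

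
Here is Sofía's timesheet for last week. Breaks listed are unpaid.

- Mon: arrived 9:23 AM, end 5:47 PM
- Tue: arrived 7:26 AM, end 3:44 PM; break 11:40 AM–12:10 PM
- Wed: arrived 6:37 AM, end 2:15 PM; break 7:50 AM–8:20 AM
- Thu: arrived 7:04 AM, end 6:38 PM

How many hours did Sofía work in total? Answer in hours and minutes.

Mon: 9:23 AM–5:47 PM = 8 h 24 min
Tue: 7:26 AM–3:44 PM = 8 h 18 min; less 30 min break → 7 h 48 min
Wed: 6:37 AM–2:15 PM = 7 h 38 min; less 30 min break → 7 h 8 min
Thu: 7:04 AM–6:38 PM = 11 h 34 min
Total: 8 h 24 min + 7 h 48 min + 7 h 8 min + 11 h 34 min = 34 h 54 min.

34 h 54 min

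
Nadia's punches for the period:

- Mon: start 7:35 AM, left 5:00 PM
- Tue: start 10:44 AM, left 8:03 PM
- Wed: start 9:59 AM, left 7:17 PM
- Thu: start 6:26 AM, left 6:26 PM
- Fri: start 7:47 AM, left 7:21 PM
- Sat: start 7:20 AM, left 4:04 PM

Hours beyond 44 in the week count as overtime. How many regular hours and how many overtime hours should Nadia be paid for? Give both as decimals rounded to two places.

Mon: 7:35 AM–5:00 PM = 9 h 25 min
Tue: 10:44 AM–8:03 PM = 9 h 19 min
Wed: 9:59 AM–7:17 PM = 9 h 18 min
Thu: 6:26 AM–6:26 PM = 12 h 0 min
Fri: 7:47 AM–7:21 PM = 11 h 34 min
Sat: 7:20 AM–4:04 PM = 8 h 44 min
Total worked: 60 h 20 min = 60.33 h.
Threshold 44 h → overtime 16 h 20 min, regular 44 h 0 min.

Regular 44.00 hours, overtime 16.33 hours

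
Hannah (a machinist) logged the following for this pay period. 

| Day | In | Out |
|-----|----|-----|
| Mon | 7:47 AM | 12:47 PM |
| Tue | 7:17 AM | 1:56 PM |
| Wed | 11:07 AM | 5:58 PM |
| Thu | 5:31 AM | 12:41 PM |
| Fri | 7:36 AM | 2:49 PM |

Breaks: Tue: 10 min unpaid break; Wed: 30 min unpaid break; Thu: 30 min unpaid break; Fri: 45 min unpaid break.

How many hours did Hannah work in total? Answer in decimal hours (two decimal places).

30.97 hours

Mon: 7:47 AM–12:47 PM = 5 h 0 min
Tue: 7:17 AM–1:56 PM = 6 h 39 min; less 10 min break → 6 h 29 min
Wed: 11:07 AM–5:58 PM = 6 h 51 min; less 30 min break → 6 h 21 min
Thu: 5:31 AM–12:41 PM = 7 h 10 min; less 30 min break → 6 h 40 min
Fri: 7:36 AM–2:49 PM = 7 h 13 min; less 45 min break → 6 h 28 min
Total: 5 h 0 min + 6 h 29 min + 6 h 21 min + 6 h 40 min + 6 h 28 min = 30 h 58 min.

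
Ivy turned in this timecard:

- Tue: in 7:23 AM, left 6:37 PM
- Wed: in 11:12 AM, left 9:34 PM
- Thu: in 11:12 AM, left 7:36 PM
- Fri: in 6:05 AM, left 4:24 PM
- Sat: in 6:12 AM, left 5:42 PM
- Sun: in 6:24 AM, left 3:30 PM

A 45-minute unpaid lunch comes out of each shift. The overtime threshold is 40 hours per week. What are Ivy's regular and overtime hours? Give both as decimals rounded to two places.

Tue: 7:23 AM–6:37 PM = 11 h 14 min; less 45 min break → 10 h 29 min
Wed: 11:12 AM–9:34 PM = 10 h 22 min; less 45 min break → 9 h 37 min
Thu: 11:12 AM–7:36 PM = 8 h 24 min; less 45 min break → 7 h 39 min
Fri: 6:05 AM–4:24 PM = 10 h 19 min; less 45 min break → 9 h 34 min
Sat: 6:12 AM–5:42 PM = 11 h 30 min; less 45 min break → 10 h 45 min
Sun: 6:24 AM–3:30 PM = 9 h 6 min; less 45 min break → 8 h 21 min
Total worked: 56 h 25 min = 56.42 h.
Threshold 40 h → overtime 16 h 25 min, regular 40 h 0 min.

Regular 40.00 hours, overtime 16.42 hours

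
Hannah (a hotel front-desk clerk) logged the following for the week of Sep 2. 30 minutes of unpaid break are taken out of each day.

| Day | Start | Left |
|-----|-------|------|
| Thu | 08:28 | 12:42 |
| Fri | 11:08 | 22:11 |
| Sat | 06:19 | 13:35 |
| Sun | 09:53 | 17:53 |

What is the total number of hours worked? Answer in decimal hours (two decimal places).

28.55 hours

Thu: 08:28–12:42 = 4 h 14 min; less 30 min break → 3 h 44 min
Fri: 11:08–22:11 = 11 h 3 min; less 30 min break → 10 h 33 min
Sat: 06:19–13:35 = 7 h 16 min; less 30 min break → 6 h 46 min
Sun: 09:53–17:53 = 8 h 0 min; less 30 min break → 7 h 30 min
Total: 3 h 44 min + 10 h 33 min + 6 h 46 min + 7 h 30 min = 28 h 33 min.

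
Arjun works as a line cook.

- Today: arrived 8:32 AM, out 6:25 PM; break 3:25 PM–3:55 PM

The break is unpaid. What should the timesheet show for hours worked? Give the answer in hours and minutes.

9 h 23 min

Today: 8:32 AM–6:25 PM = 9 h 53 min; less 30 min break → 9 h 23 min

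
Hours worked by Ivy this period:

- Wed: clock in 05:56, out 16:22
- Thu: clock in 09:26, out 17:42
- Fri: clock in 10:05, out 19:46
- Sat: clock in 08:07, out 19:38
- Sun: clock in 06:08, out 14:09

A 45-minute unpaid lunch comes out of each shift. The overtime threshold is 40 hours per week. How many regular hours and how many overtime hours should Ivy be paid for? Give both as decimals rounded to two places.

Regular 40.00 hours, overtime 4.17 hours

Wed: 05:56–16:22 = 10 h 26 min; less 45 min break → 9 h 41 min
Thu: 09:26–17:42 = 8 h 16 min; less 45 min break → 7 h 31 min
Fri: 10:05–19:46 = 9 h 41 min; less 45 min break → 8 h 56 min
Sat: 08:07–19:38 = 11 h 31 min; less 45 min break → 10 h 46 min
Sun: 06:08–14:09 = 8 h 1 min; less 45 min break → 7 h 16 min
Total worked: 44 h 10 min = 44.17 h.
Threshold 40 h → overtime 4 h 10 min, regular 40 h 0 min.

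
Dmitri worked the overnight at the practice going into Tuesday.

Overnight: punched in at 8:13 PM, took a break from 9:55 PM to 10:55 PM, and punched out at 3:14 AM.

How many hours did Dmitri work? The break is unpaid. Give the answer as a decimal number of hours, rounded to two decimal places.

6.02 hours

Overnight: 8:13 PM → midnight = 3 h 47 min; midnight → 3:14 AM = 3 h 14 min; span 7 h 1 min; less 60 min break → 6 h 1 min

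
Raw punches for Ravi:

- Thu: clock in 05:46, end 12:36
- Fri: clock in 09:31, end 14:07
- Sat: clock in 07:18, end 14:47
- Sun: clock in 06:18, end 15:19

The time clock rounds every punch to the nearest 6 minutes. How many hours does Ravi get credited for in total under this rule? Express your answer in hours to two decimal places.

Thu: in 05:46→05:48, out 12:36→12:36; 6 h 48 min
Fri: in 09:31→09:30, out 14:07→14:06; 4 h 36 min
Sat: in 07:18→07:18, out 14:47→14:48; 7 h 30 min
Sun: in 06:18→06:18, out 15:19→15:18; 9 h 0 min
Total credited: 27 h 54 min.

27.90 hours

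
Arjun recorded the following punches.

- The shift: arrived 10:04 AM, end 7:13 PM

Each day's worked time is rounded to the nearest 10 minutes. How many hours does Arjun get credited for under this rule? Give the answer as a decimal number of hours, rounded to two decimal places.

The shift: 10:04 AM–7:13 PM = 9 h 9 min → rounds to 9 h 10 min

9.17 hours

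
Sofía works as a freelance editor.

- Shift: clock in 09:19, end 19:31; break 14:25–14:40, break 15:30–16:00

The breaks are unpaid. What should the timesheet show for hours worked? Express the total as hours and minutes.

Shift: 09:19–19:31 = 10 h 12 min; less 45 min break → 9 h 27 min

9 h 27 min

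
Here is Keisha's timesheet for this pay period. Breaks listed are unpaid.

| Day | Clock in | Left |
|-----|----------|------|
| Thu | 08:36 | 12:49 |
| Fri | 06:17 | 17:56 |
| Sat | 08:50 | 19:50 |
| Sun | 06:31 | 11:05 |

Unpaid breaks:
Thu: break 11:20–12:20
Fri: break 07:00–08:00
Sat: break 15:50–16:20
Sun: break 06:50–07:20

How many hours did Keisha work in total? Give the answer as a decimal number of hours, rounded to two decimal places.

28.43 hours

Thu: 08:36–12:49 = 4 h 13 min; less 60 min break → 3 h 13 min
Fri: 06:17–17:56 = 11 h 39 min; less 60 min break → 10 h 39 min
Sat: 08:50–19:50 = 11 h 0 min; less 30 min break → 10 h 30 min
Sun: 06:31–11:05 = 4 h 34 min; less 30 min break → 4 h 4 min
Total: 3 h 13 min + 10 h 39 min + 10 h 30 min + 4 h 4 min = 28 h 26 min.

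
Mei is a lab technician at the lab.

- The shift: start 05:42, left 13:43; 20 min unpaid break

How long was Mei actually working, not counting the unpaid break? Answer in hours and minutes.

7 h 41 min

The shift: 05:42–13:43 = 8 h 1 min; less 20 min break → 7 h 41 min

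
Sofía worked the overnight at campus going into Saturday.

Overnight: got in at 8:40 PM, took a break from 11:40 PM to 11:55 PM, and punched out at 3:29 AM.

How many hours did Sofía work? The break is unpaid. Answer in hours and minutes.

6 h 34 min

Overnight: 8:40 PM → midnight = 3 h 20 min; midnight → 3:29 AM = 3 h 29 min; span 6 h 49 min; less 15 min break → 6 h 34 min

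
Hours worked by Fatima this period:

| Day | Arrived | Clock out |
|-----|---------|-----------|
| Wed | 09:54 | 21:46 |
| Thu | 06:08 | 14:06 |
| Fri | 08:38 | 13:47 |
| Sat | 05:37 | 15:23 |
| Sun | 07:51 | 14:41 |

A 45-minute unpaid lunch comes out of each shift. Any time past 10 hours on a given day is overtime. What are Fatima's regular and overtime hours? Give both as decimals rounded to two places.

Regular 36.72 hours, overtime 1.12 hours

Wed: 09:54–21:46 = 11 h 52 min; less 45 min break → 11 h 7 min
Thu: 06:08–14:06 = 7 h 58 min; less 45 min break → 7 h 13 min
Fri: 08:38–13:47 = 5 h 9 min; less 45 min break → 4 h 24 min
Sat: 05:37–15:23 = 9 h 46 min; less 45 min break → 9 h 1 min
Sun: 07:51–14:41 = 6 h 50 min; less 45 min break → 6 h 5 min
Wed reg 10 h 0 min / OT 1 h 7 min; Thu reg 7 h 13 min / OT 0 h 0 min; Fri reg 4 h 24 min / OT 0 h 0 min; Sat reg 9 h 1 min / OT 0 h 0 min; Sun reg 6 h 5 min / OT 0 h 0 min.
Totals: regular 36 h 43 min, overtime 1 h 7 min.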